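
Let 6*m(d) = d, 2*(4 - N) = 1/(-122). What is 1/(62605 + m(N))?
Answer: 1464/91654697 ≈ 1.5973e-5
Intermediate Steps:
N = 977/244 (N = 4 - ½/(-122) = 4 - ½*(-1/122) = 4 + 1/244 = 977/244 ≈ 4.0041)
m(d) = d/6
1/(62605 + m(N)) = 1/(62605 + (⅙)*(977/244)) = 1/(62605 + 977/1464) = 1/(91654697/1464) = 1464/91654697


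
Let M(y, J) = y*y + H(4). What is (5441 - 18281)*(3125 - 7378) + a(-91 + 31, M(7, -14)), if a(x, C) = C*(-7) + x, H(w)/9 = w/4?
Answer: 54608054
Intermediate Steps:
H(w) = 9*w/4 (H(w) = 9*(w/4) = 9*w/4)
M(y, J) = 9 + y**2 (M(y, J) = y*y + (9/4)*4 = y**2 + 9 = 9 + y**2)
a(x, C) = x - 7*C (a(x, C) = -7*C + x = x - 7*C)
(5441 - 18281)*(3125 - 7378) + a(-91 + 31, M(7, -14)) = (5441 - 18281)*(3125 - 7378) + ((-91 + 31) - 7*(9 + 7**2)) = -12840*(-4253) + (-60 - 7*(9 + 49)) = 54608520 + (-60 - 7*58) = 54608520 + (-60 - 406) = 54608520 - 466 = 54608054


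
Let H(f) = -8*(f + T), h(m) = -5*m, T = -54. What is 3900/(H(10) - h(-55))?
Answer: 3900/77 ≈ 50.649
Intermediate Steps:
H(f) = 432 - 8*f (H(f) = -8*(f - 54) = -8*(-54 + f) = 432 - 8*f)
3900/(H(10) - h(-55)) = 3900/((432 - 8*10) - (-5)*(-55)) = 3900/((432 - 80) - 1*275) = 3900/(352 - 275) = 3900/77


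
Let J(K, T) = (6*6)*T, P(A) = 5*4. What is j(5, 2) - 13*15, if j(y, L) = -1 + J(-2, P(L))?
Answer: 524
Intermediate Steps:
P(A) = 20
J(K, T) = 36*T
j(y, L) = 719 (j(y, L) = -1 + 36*20 = -1 + 720 = 719)
j(5, 2) - 13*15 = 719 - 13*15 = 719 - 195 = 524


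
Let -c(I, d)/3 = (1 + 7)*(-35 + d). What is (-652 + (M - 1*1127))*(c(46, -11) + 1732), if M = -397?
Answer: -6171136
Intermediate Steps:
c(I, d) = 840 - 24*d (c(I, d) = -3*(1 + 7)*(-35 + d) = -24*(-35 + d) = -3*(-280 + 8*d) = 840 - 24*d)
(-652 + (M - 1*1127))*(c(46, -11) + 1732) = (-652 + (-397 - 1*1127))*((840 - 24*(-11)) + 1732) = (-652 + (-397 - 1127))*((840 + 264) + 1732) = (-652 - 1524)*(1104 + 1732) = -2176*2836 = -6171136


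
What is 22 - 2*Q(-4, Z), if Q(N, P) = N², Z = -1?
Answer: -10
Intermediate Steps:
22 - 2*Q(-4, Z) = 22 - 2*(-4)² = 22 - 2*16 = 22 - 32 = -10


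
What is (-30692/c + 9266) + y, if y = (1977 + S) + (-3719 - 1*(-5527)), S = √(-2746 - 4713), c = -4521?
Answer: 59034263/4521 + I*√7459 ≈ 13058.0 + 86.365*I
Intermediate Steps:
S = I*√7459 (S = √(-7459) = I*√7459 ≈ 86.365*I)
y = 3785 + I*√7459 (y = (1977 + I*√7459) + (-3719 - 1*(-5527)) = (1977 + I*√7459) + (-3719 + 5527) = (1977 + I*√7459) + 1808 = 3785 + I*√7459 ≈ 3785.0 + 86.365*I)
(-30692/c + 9266) + y = (-30692/(-4521) + 9266) + (3785 + I*√7459) = (-30692*(-1/4521) + 9266) + (3785 + I*√7459) = (30692/4521 + 9266) + (3785 + I*√7459) = 41922278/4521 + (3785 + I*√7459) = 59034263/4521 + I*√7459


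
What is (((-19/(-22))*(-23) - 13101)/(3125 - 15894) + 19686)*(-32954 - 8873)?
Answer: -231321730903589/280918 ≈ -8.2345e+8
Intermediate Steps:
(((-19/(-22))*(-23) - 13101)/(3125 - 15894) + 19686)*(-32954 - 8873) = ((-1/22*(-19)*(-23) - 13101)/(-12769) + 19686)*(-41827) = (((19/22)*(-23) - 13101)*(-1/12769) + 19686)*(-41827) = ((-437/22 - 13101)*(-1/12769) + 19686)*(-41827) = (-288659/22*(-1/12769) + 19686)*(-41827) = (288659/280918 + 19686)*(-41827) = (5530440407/280918)*(-41827) = -231321730903589/280918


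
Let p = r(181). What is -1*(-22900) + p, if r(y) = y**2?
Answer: 55661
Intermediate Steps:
p = 32761 (p = 181**2 = 32761)
-1*(-22900) + p = -1*(-22900) + 32761 = 22900 + 32761 = 55661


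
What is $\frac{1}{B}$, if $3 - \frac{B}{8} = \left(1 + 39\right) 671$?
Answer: $- \frac{1}{214696} \approx -4.6577 \cdot 10^{-6}$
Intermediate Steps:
$B = -214696$ ($B = 24 - 8 \left(1 + 39\right) 671 = 24 - 8 \cdot 40 \cdot 671 = 24 - 214720 = -214696$)
$\frac{1}{B} = \frac{1}{-214696} = - \frac{1}{214696}$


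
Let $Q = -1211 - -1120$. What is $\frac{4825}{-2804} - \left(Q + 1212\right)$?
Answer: $- \frac{3148109}{2804} \approx -1122.7$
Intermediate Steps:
$Q = -91$ ($Q = -1211 + 1120 = -91$)
$\frac{4825}{-2804} - \left(Q + 1212\right) = \frac{4825}{-2804} - \left(-91 + 1212\right) = 4825 \left(- \frac{1}{2804}\right) - 1121 = - \frac{4825}{2804} - 1121 = - \frac{3148109}{2804}$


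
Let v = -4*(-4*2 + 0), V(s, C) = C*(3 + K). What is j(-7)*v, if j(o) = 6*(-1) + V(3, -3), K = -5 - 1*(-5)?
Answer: -480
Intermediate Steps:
K = 0 (K = -5 + 5 = 0)
V(s, C) = 3*C (V(s, C) = C*(3 + 0) = C*3 = 3*C)
j(o) = -15 (j(o) = 6*(-1) + 3*(-3) = -6 - 9 = -15)
v = 32 (v = -4*(-8 + 0) = -4*(-8) = 32)
j(-7)*v = -15*32 = -480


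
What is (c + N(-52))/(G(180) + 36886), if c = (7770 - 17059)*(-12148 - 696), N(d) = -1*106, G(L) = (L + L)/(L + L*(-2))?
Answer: 59653905/18442 ≈ 3234.7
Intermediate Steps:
G(L) = -2 (G(L) = (2*L)/(L - 2*L) = (2*L)/((-L)) = (2*L)*(-1/L) = -2)
N(d) = -106
c = 119307916 (c = -9289*(-12844) = 119307916)
(c + N(-52))/(G(180) + 36886) = (119307916 - 106)/(-2 + 36886) = 119307810/36884 = 119307810*(1/36884) = 59653905/18442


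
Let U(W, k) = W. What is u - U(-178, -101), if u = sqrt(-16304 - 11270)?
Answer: 178 + I*sqrt(27574) ≈ 178.0 + 166.05*I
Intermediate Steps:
u = I*sqrt(27574) (u = sqrt(-27574) = I*sqrt(27574) ≈ 166.05*I)
u - U(-178, -101) = I*sqrt(27574) - 1*(-178) = I*sqrt(27574) + 178 = 178 + I*sqrt(27574)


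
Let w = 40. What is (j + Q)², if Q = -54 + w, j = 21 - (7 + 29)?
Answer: 841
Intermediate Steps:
j = -15 (j = 21 - 1*36 = 21 - 36 = -15)
Q = -14 (Q = -54 + 40 = -14)
(j + Q)² = (-15 - 14)² = (-29)² = 841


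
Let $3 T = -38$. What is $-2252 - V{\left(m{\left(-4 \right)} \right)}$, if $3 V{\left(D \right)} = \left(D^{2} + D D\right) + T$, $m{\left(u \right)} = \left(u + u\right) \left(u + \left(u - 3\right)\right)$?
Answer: $- \frac{66694}{9} \approx -7410.4$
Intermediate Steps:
$T = - \frac{38}{3}$ ($T = \frac{1}{3} \left(-38\right) = - \frac{38}{3} \approx -12.667$)
$m{\left(u \right)} = 2 u \left(-3 + 2 u\right)$ ($m{\left(u \right)} = 2 u \left(u + \left(u - 3\right)\right) = 2 u \left(u + \left(-3 + u\right)\right) = 2 u \left(-3 + 2 u\right)$)
$V{\left(D \right)} = - \frac{38}{9} + \frac{2 D^{2}}{3}$ ($V{\left(D \right)} = \frac{\left(D^{2} + D D\right) - \frac{38}{3}}{3} = \frac{\left(D^{2} + D^{2}\right) - \frac{38}{3}}{3} = \frac{2 D^{2} - \frac{38}{3}}{3} = \frac{- \frac{38}{3} + 2 D^{2}}{3} = - \frac{38}{9} + \frac{2 D^{2}}{3}$)
$-2252 - V{\left(m{\left(-4 \right)} \right)} = -2252 - \left(- \frac{38}{9} + \frac{2 \left(2 \left(-4\right) \left(-3 + 2 \left(-4\right)\right)\right)^{2}}{3}\right) = -2252 - \left(- \frac{38}{9} + \frac{2 \left(2 \left(-4\right) \left(-3 - 8\right)\right)^{2}}{3}\right) = -2252 - \left(- \frac{38}{9} + \frac{2 \left(2 \left(-4\right) \left(-11\right)\right)^{2}}{3}\right) = -2252 - \left(- \frac{38}{9} + \frac{2 \cdot 88^{2}}{3}\right) = -2252 - \left(- \frac{38}{9} + \frac{2}{3} \cdot 7744\right) = -2252 - \left(- \frac{38}{9} + \frac{15488}{3}\right) = -2252 - \frac{46426}{9} = - \frac{66694}{9}$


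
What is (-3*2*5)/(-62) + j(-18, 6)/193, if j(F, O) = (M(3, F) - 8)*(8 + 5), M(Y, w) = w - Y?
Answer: -8792/5983 ≈ -1.4695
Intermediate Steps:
j(F, O) = -143 + 13*F (j(F, O) = ((F - 1*3) - 8)*(8 + 5) = ((F - 3) - 8)*13 = ((-3 + F) - 8)*13 = (-11 + F)*13 = -143 + 13*F)
(-3*2*5)/(-62) + j(-18, 6)/193 = (-3*2*5)/(-62) + (-143 + 13*(-18))/193 = -6*5*(-1/62) + (-143 - 234)*(1/193) = -30*(-1/62) - 377*1/193 = 15/31 - 377/193 = -8792/5983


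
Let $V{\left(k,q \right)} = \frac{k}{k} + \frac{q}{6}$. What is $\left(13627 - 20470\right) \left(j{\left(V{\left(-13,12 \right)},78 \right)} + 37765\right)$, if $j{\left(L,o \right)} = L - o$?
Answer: $-257912670$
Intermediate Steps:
$V{\left(k,q \right)} = 1 + \frac{q}{6}$ ($V{\left(k,q \right)} = 1 + q \frac{1}{6} = 1 + \frac{q}{6}$)
$\left(13627 - 20470\right) \left(j{\left(V{\left(-13,12 \right)},78 \right)} + 37765\right) = \left(13627 - 20470\right) \left(\left(\left(1 + \frac{1}{6} \cdot 12\right) - 78\right) + 37765\right) = - 6843 \left(\left(\left(1 + 2\right) - 78\right) + 37765\right) = - 6843 \left(\left(3 - 78\right) + 37765\right) = - 6843 \left(-75 + 37765\right) = \left(-6843\right) 37690 = -257912670$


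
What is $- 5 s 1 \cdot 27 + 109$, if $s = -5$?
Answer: $784$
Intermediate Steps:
$- 5 s 1 \cdot 27 + 109 = \left(-5\right) \left(-5\right) 1 \cdot 27 + 109 = 25 \cdot 1 \cdot 27 + 109 = 25 \cdot 27 + 109 = 675 + 109 = 784$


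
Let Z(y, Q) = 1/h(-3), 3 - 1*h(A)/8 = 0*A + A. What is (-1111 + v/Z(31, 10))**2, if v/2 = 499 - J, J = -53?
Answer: 2691638161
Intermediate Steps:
h(A) = 24 - 8*A (h(A) = 24 - 8*(0*A + A) = 24 - 8*(0 + A) = 24 - 8*A)
Z(y, Q) = 1/48 (Z(y, Q) = 1/(24 - 8*(-3)) = 1/(24 + 24) = 1/48)
v = 1104 (v = 2*(499 - 1*(-53)) = 2*(499 + 53) = 2*552 = 1104)
(-1111 + v/Z(31, 10))**2 = (-1111 + 1104/(1/48))**2 = (-1111 + 1104*48)**2 = (-1111 + 52992)**2 = 51881**2 = 2691638161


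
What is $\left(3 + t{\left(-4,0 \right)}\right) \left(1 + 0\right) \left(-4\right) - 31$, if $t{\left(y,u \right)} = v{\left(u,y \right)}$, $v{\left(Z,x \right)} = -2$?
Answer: $-35$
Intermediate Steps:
$t{\left(y,u \right)} = -2$
$\left(3 + t{\left(-4,0 \right)}\right) \left(1 + 0\right) \left(-4\right) - 31 = \left(3 - 2\right) \left(1 + 0\right) \left(-4\right) - 31 = 1 \cdot 1 \left(-4\right) - 31 = 1 \left(-4\right) - 31 = -4 - 31 = -35$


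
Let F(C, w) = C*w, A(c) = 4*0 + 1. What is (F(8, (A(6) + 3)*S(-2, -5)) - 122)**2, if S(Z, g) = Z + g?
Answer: 119716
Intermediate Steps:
A(c) = 1 (A(c) = 0 + 1 = 1)
(F(8, (A(6) + 3)*S(-2, -5)) - 122)**2 = (8*((1 + 3)*(-2 - 5)) - 122)**2 = (8*(4*(-7)) - 122)**2 = (8*(-28) - 122)**2 = (-224 - 122)**2 = (-346)**2 = 119716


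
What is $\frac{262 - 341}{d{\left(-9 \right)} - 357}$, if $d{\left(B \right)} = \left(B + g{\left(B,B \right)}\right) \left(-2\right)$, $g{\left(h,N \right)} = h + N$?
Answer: $\frac{79}{303} \approx 0.26073$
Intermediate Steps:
$g{\left(h,N \right)} = N + h$
$d{\left(B \right)} = - 6 B$ ($d{\left(B \right)} = \left(B + \left(B + B\right)\right) \left(-2\right) = \left(B + 2 B\right) \left(-2\right) = 3 B \left(-2\right) = - 6 B$)
$\frac{262 - 341}{d{\left(-9 \right)} - 357} = \frac{262 - 341}{\left(-6\right) \left(-9\right) - 357} = - \frac{79}{54 - 357} = - \frac{79}{-303} = \left(-79\right) \left(- \frac{1}{303}\right) = \frac{79}{303}$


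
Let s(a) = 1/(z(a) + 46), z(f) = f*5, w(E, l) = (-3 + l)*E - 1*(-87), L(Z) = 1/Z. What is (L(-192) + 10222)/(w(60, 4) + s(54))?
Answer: 155047217/2229744 ≈ 69.536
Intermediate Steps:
w(E, l) = 87 + E*(-3 + l) (w(E, l) = E*(-3 + l) + 87 = 87 + E*(-3 + l))
z(f) = 5*f
s(a) = 1/(46 + 5*a) (s(a) = 1/(5*a + 46) = 1/(46 + 5*a))
(L(-192) + 10222)/(w(60, 4) + s(54)) = (1/(-192) + 10222)/((87 - 3*60 + 60*4) + 1/(46 + 5*54)) = (-1/192 + 10222)/((87 - 180 + 240) + 1/(46 + 270)) = 1962623/(192*(147 + 1/316)) = 1962623/(192*(46453/316)) = (1962623/192)*(316/46453) = 155047217/2229744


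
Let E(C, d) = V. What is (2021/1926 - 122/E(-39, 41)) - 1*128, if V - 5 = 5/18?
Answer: -27457661/182970 ≈ -150.07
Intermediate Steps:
V = 95/18 (V = 5 + 5/18 = 95/18 ≈ 5.2778)
E(C, d) = 95/18
(2021/1926 - 122/E(-39, 41)) - 1*128 = (2021/1926 - 122/95/18) - 1*128 = (2021*(1/1926) - 122*18/95) - 128 = (2021/1926 - 2196/95) - 128 = -4037501/182970 - 128 = -27457661/182970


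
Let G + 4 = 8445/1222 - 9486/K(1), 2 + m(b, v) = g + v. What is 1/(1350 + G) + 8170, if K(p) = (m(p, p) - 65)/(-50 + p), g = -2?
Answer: 27368371929/3349862 ≈ 8170.0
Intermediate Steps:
m(b, v) = -4 + v (m(b, v) = -2 + (-2 + v) = -4 + v)
K(p) = (-69 + p)/(-50 + p) (K(p) = ((-4 + p) - 65)/(-50 + p) = (-69 + p)/(-50 + p))
G = -4174712/611 (G = -4 + (8445/1222 - 9486*(-50 + 1)/(-69 + 1)) = -4 + (8445*(1/1222) - 9486/(-68/(-49))) = -4 + (8445/1222 - 9486/((-1/49*(-68)))) = -4 + (8445/1222 - 9486/68/49) = -4 + (8445/1222 - 9486*49/68) = -4 + (8445/1222 - 13671/2) = -4 - 4172268/611 = -4174712/611 ≈ -6832.6)
1/(1350 + G) + 8170 = 1/(1350 - 4174712/611) + 8170 = 1/(-3349862/611) + 8170 = -611/3349862 + 8170 = 27368371929/3349862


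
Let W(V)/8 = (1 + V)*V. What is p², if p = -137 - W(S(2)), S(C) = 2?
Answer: 34225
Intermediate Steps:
W(V) = 8*V*(1 + V) (W(V) = 8*((1 + V)*V) = 8*(V*(1 + V)) = 8*V*(1 + V))
p = -185 (p = -137 - 8*2*(1 + 2) = -137 - 8*2*3 = -137 - 1*48 = -137 - 48 = -185)
p² = (-185)² = 34225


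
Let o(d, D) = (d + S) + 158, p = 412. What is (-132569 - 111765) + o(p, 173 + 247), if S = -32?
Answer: -243796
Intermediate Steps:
o(d, D) = 126 + d (o(d, D) = (d - 32) + 158 = (-32 + d) + 158 = 126 + d)
(-132569 - 111765) + o(p, 173 + 247) = (-132569 - 111765) + (126 + 412) = -244334 + 538 = -243796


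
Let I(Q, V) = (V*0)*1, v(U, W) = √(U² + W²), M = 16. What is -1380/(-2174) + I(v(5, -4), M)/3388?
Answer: 690/1087 ≈ 0.63477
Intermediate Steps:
I(Q, V) = 0 (I(Q, V) = 0*1 = 0)
-1380/(-2174) + I(v(5, -4), M)/3388 = -1380/(-2174) + 0/3388 = -1380*(-1/2174) + 0*(1/3388) = 690/1087 + 0 = 690/1087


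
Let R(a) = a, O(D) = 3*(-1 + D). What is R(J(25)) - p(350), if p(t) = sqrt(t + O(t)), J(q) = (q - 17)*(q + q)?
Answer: 400 - sqrt(1397) ≈ 362.62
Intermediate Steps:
J(q) = 2*q*(-17 + q) (J(q) = (-17 + q)*(2*q) = 2*q*(-17 + q))
O(D) = -3 + 3*D
p(t) = sqrt(-3 + 4*t) (p(t) = sqrt(t + (-3 + 3*t)) = sqrt(-3 + 4*t))
R(J(25)) - p(350) = 2*25*(-17 + 25) - sqrt(-3 + 4*350) = 2*25*8 - sqrt(-3 + 1400) = 400 - sqrt(1397)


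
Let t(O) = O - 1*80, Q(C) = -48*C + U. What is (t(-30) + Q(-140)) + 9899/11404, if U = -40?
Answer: 74934179/11404 ≈ 6570.9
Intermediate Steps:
Q(C) = -40 - 48*C (Q(C) = -48*C - 40 = -40 - 48*C)
t(O) = -80 + O (t(O) = O - 80 = -80 + O)
(t(-30) + Q(-140)) + 9899/11404 = ((-80 - 30) + (-40 - 48*(-140))) + 9899/11404 = (-110 + (-40 + 6720)) + 9899*(1/11404) = (-110 + 6680) + 9899/11404 = 6570 + 9899/11404 = 74934179/11404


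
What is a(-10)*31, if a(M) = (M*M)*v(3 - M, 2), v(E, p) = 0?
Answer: 0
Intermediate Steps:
a(M) = 0 (a(M) = (M*M)*0 = M²*0 = 0)
a(-10)*31 = 0*31 = 0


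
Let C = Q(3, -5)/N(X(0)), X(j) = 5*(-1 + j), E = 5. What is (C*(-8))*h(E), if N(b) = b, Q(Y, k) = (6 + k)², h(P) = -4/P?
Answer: -32/25 ≈ -1.2800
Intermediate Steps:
X(j) = -5 + 5*j
C = -⅕ (C = (6 - 5)²/(-5 + 5*0) = 1²/(-5 + 0) = 1/(-5) = 1*(-⅕) = -⅕ ≈ -0.20000)
(C*(-8))*h(E) = (-⅕*(-8))*(-4/5) = 8*(-4*⅕)/5 = (8/5)*(-⅘) = -32/25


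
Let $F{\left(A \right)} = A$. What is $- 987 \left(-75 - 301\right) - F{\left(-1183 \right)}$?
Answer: $372295$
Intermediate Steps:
$- 987 \left(-75 - 301\right) - F{\left(-1183 \right)} = - 987 \left(-75 - 301\right) - -1183 = \left(-987\right) \left(-376\right) + 1183 = 371112 + 1183 = 372295$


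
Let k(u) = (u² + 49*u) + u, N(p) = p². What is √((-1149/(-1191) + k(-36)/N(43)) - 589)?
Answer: 19*I*√474914426/17071 ≈ 24.255*I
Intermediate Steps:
k(u) = u² + 50*u
√((-1149/(-1191) + k(-36)/N(43)) - 589) = √((-1149/(-1191) + (-36*(50 - 36))/(43²)) - 589) = √((-1149*(-1/1191) - 36*14/1849) - 589) = √((383/397 - 504*1/1849) - 589) = √((383/397 - 504/1849) - 589) = √(508079/734053 - 589) = √(-431849138/734053) = 19*I*√474914426/17071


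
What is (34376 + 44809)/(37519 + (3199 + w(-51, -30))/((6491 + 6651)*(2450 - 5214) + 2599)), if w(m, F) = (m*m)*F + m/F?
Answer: 28761487804650/13627610282203 ≈ 2.1105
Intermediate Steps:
w(m, F) = F*m**2 + m/F (w(m, F) = m**2*F + m/F = F*m**2 + m/F)
(34376 + 44809)/(37519 + (3199 + w(-51, -30))/((6491 + 6651)*(2450 - 5214) + 2599)) = (34376 + 44809)/(37519 + (3199 + (-30*(-51)**2 - 51/(-30)))/((6491 + 6651)*(2450 - 5214) + 2599)) = 79185/(37519 + (3199 + (-30*2601 - 51*(-1/30)))/(13142*(-2764) + 2599)) = 79185/(37519 + (3199 + (-78030 + 17/10))/(-36324488 + 2599)) = 79185/(37519 + (3199 - 780283/10)/(-36321889)) = 79185/(37519 - 748293/10*(-1/36321889)) = 79185/(37519 + 748293/363218890) = 79185/(13627610282203/363218890) = 79185*(363218890/13627610282203) = 28761487804650/13627610282203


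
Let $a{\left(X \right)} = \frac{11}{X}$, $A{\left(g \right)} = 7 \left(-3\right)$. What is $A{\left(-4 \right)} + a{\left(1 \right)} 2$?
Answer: $1$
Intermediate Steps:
$A{\left(g \right)} = -21$
$A{\left(-4 \right)} + a{\left(1 \right)} 2 = -21 + \frac{11}{1} \cdot 2 = -21 + 11 \cdot 1 \cdot 2 = -21 + 11 \cdot 2 = -21 + 22 = 1$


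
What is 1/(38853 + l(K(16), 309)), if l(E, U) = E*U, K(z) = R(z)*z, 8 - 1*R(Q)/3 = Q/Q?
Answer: 1/142677 ≈ 7.0088e-6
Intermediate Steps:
R(Q) = 21 (R(Q) = 24 - 3*Q/Q = 24 - 3*1 = 24 - 3 = 21)
K(z) = 21*z
1/(38853 + l(K(16), 309)) = 1/(38853 + (21*16)*309) = 1/(38853 + 336*309) = 1/(38853 + 103824) = 1/142677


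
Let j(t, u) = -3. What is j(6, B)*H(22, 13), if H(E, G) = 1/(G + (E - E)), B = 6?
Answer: -3/13 ≈ -0.23077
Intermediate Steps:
H(E, G) = 1/G (H(E, G) = 1/(G + 0) = 1/G)
j(6, B)*H(22, 13) = -3/13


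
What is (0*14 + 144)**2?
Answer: 20736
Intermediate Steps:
(0*14 + 144)**2 = (0 + 144)**2 = 144**2 = 20736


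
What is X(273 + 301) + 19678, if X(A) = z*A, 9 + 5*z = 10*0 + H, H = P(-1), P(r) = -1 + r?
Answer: 92076/5 ≈ 18415.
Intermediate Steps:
H = -2 (H = -1 - 1 = -2)
z = -11/5 (z = -9/5 + (10*0 - 2)/5 = -9/5 + (0 - 2)/5 = -9/5 + (⅕)*(-2) = -9/5 - ⅖ = -11/5 ≈ -2.2000)
X(A) = -11*A/5
X(273 + 301) + 19678 = -11*(273 + 301)/5 + 19678 = -11/5*574 + 19678 = -6314/5 + 19678 = 92076/5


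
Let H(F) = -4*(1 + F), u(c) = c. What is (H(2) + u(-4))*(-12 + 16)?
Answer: -64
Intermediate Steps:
H(F) = -4 - 4*F
(H(2) + u(-4))*(-12 + 16) = ((-4 - 4*2) - 4)*(-12 + 16) = ((-4 - 8) - 4)*4 = (-12 - 4)*4 = -16*4 = -64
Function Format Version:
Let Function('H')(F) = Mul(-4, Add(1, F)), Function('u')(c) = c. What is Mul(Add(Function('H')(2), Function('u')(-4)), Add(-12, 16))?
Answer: -64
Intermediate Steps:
Function('H')(F) = Add(-4, Mul(-4, F))
Mul(Add(Function('H')(2), Function('u')(-4)), Add(-12, 16)) = Mul(Add(Add(-4, Mul(-4, 2)), -4), Add(-12, 16)) = Mul(Add(Add(-4, -8), -4), 4) = Mul(Add(-12, -4), 4) = Mul(-16, 4) = -64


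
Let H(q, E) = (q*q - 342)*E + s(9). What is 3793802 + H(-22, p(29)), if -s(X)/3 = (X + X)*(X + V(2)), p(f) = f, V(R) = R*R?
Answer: 3797218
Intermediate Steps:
V(R) = R**2
s(X) = -6*X*(4 + X) (s(X) = -3*(X + X)*(X + 2**2) = -3*2*X*(X + 4) = -3*2*X*(4 + X) = -6*X*(4 + X))
H(q, E) = -702 + E*(-342 + q**2) (H(q, E) = (q*q - 342)*E - 6*9*(4 + 9) = (q**2 - 342)*E - 6*9*13 = (-342 + q**2)*E - 702 = E*(-342 + q**2) - 702 = -702 + E*(-342 + q**2))
3793802 + H(-22, p(29)) = 3793802 + (-702 - 342*29 + 29*(-22)**2) = 3793802 + (-702 - 9918 + 29*484) = 3793802 + (-702 - 9918 + 14036) = 3793802 + 3416 = 3797218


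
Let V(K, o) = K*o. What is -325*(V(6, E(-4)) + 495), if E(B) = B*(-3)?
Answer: -184275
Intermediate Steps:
E(B) = -3*B
-325*(V(6, E(-4)) + 495) = -325*(6*(-3*(-4)) + 495) = -325*(6*12 + 495) = -325*(72 + 495) = -325*567 = -184275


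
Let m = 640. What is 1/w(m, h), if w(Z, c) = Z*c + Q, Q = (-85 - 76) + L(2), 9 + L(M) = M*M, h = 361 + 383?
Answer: 1/475994 ≈ 2.1009e-6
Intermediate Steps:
h = 744
L(M) = -9 + M² (L(M) = -9 + M*M = -9 + M²)
Q = -166 (Q = (-85 - 76) + (-9 + 2²) = -161 + (-9 + 4) = -161 - 5 = -166)
w(Z, c) = -166 + Z*c (w(Z, c) = Z*c - 166 = -166 + Z*c)
1/w(m, h) = 1/(-166 + 640*744) = 1/(-166 + 476160) = 1/475994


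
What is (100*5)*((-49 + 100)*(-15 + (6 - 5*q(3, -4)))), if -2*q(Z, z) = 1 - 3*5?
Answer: -1122000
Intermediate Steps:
q(Z, z) = 7 (q(Z, z) = -(1 - 3*5)/2 = -(1 - 15)/2 = -1/2*(-14) = 7)
(100*5)*((-49 + 100)*(-15 + (6 - 5*q(3, -4)))) = (100*5)*((-49 + 100)*(-15 + (6 - 5*7))) = 500*(51*(-15 + (6 - 35))) = 500*(51*(-15 - 29)) = 500*(51*(-44)) = 500*(-2244) = -1122000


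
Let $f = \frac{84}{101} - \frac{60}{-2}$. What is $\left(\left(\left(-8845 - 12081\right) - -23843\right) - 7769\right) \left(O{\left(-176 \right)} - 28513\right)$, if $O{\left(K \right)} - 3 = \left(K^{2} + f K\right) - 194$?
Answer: $\frac{1545808384}{101} \approx 1.5305 \cdot 10^{7}$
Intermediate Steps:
$f = \frac{3114}{101}$ ($f = 84 \cdot \frac{1}{101} - -30 = \frac{84}{101} + 30 = \frac{3114}{101} \approx 30.832$)
$O{\left(K \right)} = -191 + K^{2} + \frac{3114 K}{101}$ ($O{\left(K \right)} = 3 - \left(194 - K^{2} - \frac{3114 K}{101}\right) = 3 + \left(-194 + K^{2} + \frac{3114 K}{101}\right) = -191 + K^{2} + \frac{3114 K}{101}$)
$\left(\left(\left(-8845 - 12081\right) - -23843\right) - 7769\right) \left(O{\left(-176 \right)} - 28513\right) = \left(\left(\left(-8845 - 12081\right) - -23843\right) - 7769\right) \left(\left(-191 + \left(-176\right)^{2} + \frac{3114}{101} \left(-176\right)\right) - 28513\right) = \left(\left(-20926 + 23843\right) - 7769\right) \left(\left(-191 + 30976 - \frac{548064}{101}\right) - 28513\right) = \left(2917 - 7769\right) \left(\frac{2561221}{101} - 28513\right) = \left(-4852\right) \left(- \frac{318592}{101}\right) = \frac{1545808384}{101}$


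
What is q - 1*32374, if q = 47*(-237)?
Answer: -43513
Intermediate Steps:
q = -11139
q - 1*32374 = -11139 - 1*32374 = -11139 - 32374 = -43513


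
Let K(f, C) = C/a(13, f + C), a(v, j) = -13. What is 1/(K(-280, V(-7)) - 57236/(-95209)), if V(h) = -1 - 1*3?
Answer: 1237717/1124904 ≈ 1.1003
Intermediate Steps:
V(h) = -4 (V(h) = -1 - 3 = -4)
K(f, C) = -C/13 (K(f, C) = C/(-13) = C*(-1/13) = -C/13)
1/(K(-280, V(-7)) - 57236/(-95209)) = 1/(-1/13*(-4) - 57236/(-95209)) = 1/(4/13 - 57236*(-1/95209)) = 1/(4/13 + 57236/95209) = 1/(1124904/1237717) = 1237717/1124904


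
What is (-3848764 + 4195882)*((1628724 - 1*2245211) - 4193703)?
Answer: -1669703532420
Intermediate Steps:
(-3848764 + 4195882)*((1628724 - 1*2245211) - 4193703) = 347118*((1628724 - 2245211) - 4193703) = 347118*(-616487 - 4193703) = 347118*(-4810190) = -1669703532420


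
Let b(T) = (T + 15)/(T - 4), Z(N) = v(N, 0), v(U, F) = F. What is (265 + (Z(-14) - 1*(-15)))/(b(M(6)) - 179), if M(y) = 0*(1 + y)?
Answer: -1120/731 ≈ -1.5321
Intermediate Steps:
Z(N) = 0
M(y) = 0
b(T) = (15 + T)/(-4 + T)
(265 + (Z(-14) - 1*(-15)))/(b(M(6)) - 179) = (265 + (0 - 1*(-15)))/((15 + 0)/(-4 + 0) - 179) = (265 + (0 + 15))/(15/(-4) - 179) = (265 + 15)/(-¼*15 - 179) = 280/(-15/4 - 179) = 280/(-731/4) = 280*(-4/731) = -1120/731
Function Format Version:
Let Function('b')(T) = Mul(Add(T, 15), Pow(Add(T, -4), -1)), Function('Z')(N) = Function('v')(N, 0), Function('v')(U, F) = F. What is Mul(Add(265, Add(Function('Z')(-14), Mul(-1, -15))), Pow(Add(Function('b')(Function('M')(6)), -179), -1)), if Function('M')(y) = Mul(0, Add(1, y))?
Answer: Rational(-1120, 731) ≈ -1.5321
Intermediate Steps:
Function('Z')(N) = 0
Function('M')(y) = 0
Function('b')(T) = Mul(Pow(Add(-4, T), -1), Add(15, T)) (Function('b')(T) = Mul(Add(15, T), Pow(Add(-4, T), -1)) = Mul(Pow(Add(-4, T), -1), Add(15, T)))
Mul(Add(265, Add(Function('Z')(-14), Mul(-1, -15))), Pow(Add(Function('b')(Function('M')(6)), -179), -1)) = Mul(Add(265, Add(0, Mul(-1, -15))), Pow(Add(Mul(Pow(Add(-4, 0), -1), Add(15, 0)), -179), -1)) = Mul(Add(265, Add(0, 15)), Pow(Add(Mul(Pow(-4, -1), 15), -179), -1)) = Mul(Add(265, 15), Pow(Add(Mul(Rational(-1, 4), 15), -179), -1)) = Mul(280, Pow(Add(Rational(-15, 4), -179), -1)) = Mul(280, Pow(Rational(-731, 4), -1)) = Mul(280, Rational(-4, 731)) = Rational(-1120, 731)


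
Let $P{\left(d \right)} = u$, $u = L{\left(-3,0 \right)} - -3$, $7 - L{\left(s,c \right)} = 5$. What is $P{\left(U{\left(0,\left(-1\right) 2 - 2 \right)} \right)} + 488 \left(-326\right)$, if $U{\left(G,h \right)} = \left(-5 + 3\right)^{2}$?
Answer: $-159083$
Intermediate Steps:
$L{\left(s,c \right)} = 2$ ($L{\left(s,c \right)} = 7 - 5 = 2$)
$U{\left(G,h \right)} = 4$ ($U{\left(G,h \right)} = \left(-2\right)^{2} = 4$)
$u = 5$ ($u = 2 - -3 = 2 + 3 = 5$)
$P{\left(d \right)} = 5$
$P{\left(U{\left(0,\left(-1\right) 2 - 2 \right)} \right)} + 488 \left(-326\right) = 5 + 488 \left(-326\right) = 5 - 159088 = -159083$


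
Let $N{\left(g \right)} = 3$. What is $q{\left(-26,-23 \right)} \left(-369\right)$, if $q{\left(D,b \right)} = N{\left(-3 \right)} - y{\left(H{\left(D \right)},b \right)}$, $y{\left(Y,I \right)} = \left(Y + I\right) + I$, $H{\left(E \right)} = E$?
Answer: $-27675$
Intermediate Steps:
$y{\left(Y,I \right)} = Y + 2 I$ ($y{\left(Y,I \right)} = \left(I + Y\right) + I = Y + 2 I$)
$q{\left(D,b \right)} = 3 - D - 2 b$ ($q{\left(D,b \right)} = 3 - \left(D + 2 b\right) = 3 - D - 2 b$)
$q{\left(-26,-23 \right)} \left(-369\right) = \left(3 - -26 - -46\right) \left(-369\right) = \left(3 + 26 + 46\right) \left(-369\right) = 75 \left(-369\right) = -27675$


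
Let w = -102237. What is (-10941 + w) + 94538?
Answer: -18640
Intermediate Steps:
(-10941 + w) + 94538 = (-10941 - 102237) + 94538 = -113178 + 94538 = -18640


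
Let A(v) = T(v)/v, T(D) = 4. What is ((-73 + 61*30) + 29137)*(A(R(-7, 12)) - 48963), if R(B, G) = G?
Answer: -1512652624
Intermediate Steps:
A(v) = 4/v
((-73 + 61*30) + 29137)*(A(R(-7, 12)) - 48963) = ((-73 + 61*30) + 29137)*(4/12 - 48963) = ((-73 + 1830) + 29137)*(4*(1/12) - 48963) = (1757 + 29137)*(⅓ - 48963) = 30894*(-146888/3) = -1512652624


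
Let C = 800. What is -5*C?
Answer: -4000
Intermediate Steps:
-5*C = -5*800 = -4000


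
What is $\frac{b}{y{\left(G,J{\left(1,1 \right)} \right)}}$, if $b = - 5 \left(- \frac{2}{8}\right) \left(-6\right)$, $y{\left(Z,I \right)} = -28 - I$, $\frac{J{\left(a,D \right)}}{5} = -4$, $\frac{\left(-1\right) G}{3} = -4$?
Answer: $\frac{15}{16} \approx 0.9375$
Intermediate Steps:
$G = 12$ ($G = \left(-3\right) \left(-4\right) = 12$)
$J{\left(a,D \right)} = -20$ ($J{\left(a,D \right)} = 5 \left(-4\right) = -20$)
$b = - \frac{15}{2}$ ($b = - 5 \left(\left(-2\right) \frac{1}{8}\right) \left(-6\right) = \left(-5\right) \left(- \frac{1}{4}\right) \left(-6\right) = \frac{5}{4} \left(-6\right) = - \frac{15}{2} \approx -7.5$)
$\frac{b}{y{\left(G,J{\left(1,1 \right)} \right)}} = - \frac{15}{2 \left(-28 - -20\right)} = - \frac{15}{2 \left(-28 + 20\right)} = - \frac{15}{2 \left(-8\right)} = \left(- \frac{15}{2}\right) \left(- \frac{1}{8}\right) = \frac{15}{16}$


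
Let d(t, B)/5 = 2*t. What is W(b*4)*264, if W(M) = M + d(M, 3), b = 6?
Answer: 69696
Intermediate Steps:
d(t, B) = 10*t (d(t, B) = 5*(2*t) = 10*t)
W(M) = 11*M (W(M) = M + 10*M = 11*M)
W(b*4)*264 = (11*(6*4))*264 = (11*24)*264 = 264*264 = 69696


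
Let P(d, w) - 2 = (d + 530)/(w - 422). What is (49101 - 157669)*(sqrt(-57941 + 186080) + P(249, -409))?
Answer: -95865544/831 - 1194248*sqrt(1059) ≈ -3.8979e+7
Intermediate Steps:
P(d, w) = 2 + (530 + d)/(-422 + w) (P(d, w) = 2 + (d + 530)/(w - 422) = 2 + (530 + d)/(-422 + w))
(49101 - 157669)*(sqrt(-57941 + 186080) + P(249, -409)) = (49101 - 157669)*(sqrt(-57941 + 186080) + (-314 + 249 + 2*(-409))/(-422 - 409)) = -108568*(sqrt(128139) + (-314 + 249 - 818)/(-831)) = -108568*(11*sqrt(1059) - 1/831*(-883)) = -108568*(11*sqrt(1059) + 883/831) = -108568*(883/831 + 11*sqrt(1059)) = -95865544/831 - 1194248*sqrt(1059)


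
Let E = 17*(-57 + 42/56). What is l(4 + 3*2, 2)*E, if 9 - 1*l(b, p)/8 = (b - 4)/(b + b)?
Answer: -66555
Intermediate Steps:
l(b, p) = 72 - 4*(-4 + b)/b (l(b, p) = 72 - 8*(b - 4)/(b + b) = 72 - 8*(-4 + b)/(2*b) = 72 - 8*(-4 + b)*1/(2*b) = 72 - 4*(-4 + b)/b)
E = -3825/4 (E = 17*(-57 + 42*(1/56)) = 17*(-57 + 3/4) = 17*(-225/4) = -3825/4 ≈ -956.25)
l(4 + 3*2, 2)*E = (68 + 16/(4 + 3*2))*(-3825/4) = (68 + 16/(4 + 6))*(-3825/4) = (68 + 16/10)*(-3825/4) = (68 + 16*(1/10))*(-3825/4) = (68 + 8/5)*(-3825/4) = (348/5)*(-3825/4) = -66555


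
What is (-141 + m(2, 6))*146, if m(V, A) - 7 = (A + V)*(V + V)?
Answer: -14892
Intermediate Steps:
m(V, A) = 7 + 2*V*(A + V) (m(V, A) = 7 + (A + V)*(V + V) = 7 + (A + V)*(2*V) = 7 + 2*V*(A + V))
(-141 + m(2, 6))*146 = (-141 + (7 + 2*2² + 2*6*2))*146 = (-141 + (7 + 2*4 + 24))*146 = (-141 + (7 + 8 + 24))*146 = (-141 + 39)*146 = -102*146 = -14892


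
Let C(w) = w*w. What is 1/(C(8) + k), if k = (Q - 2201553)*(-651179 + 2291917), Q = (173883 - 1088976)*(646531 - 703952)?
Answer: 1/86209876898956864 ≈ 1.1600e-17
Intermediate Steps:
C(w) = w²
Q = 52545555153 (Q = -915093*(-57421) = 52545555153)
k = 86209876898956800 (k = (52545555153 - 2201553)*(-651179 + 2291917) = 52543353600*1640738 = 86209876898956800)
1/(C(8) + k) = 1/(8² + 86209876898956800) = 1/(64 + 86209876898956800) = 1/86209876898956864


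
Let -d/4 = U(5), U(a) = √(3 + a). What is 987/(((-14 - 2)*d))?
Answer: 987*√2/256 ≈ 5.4525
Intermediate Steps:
d = -8*√2 (d = -4*√(3 + 5) = -8*√2 ≈ -11.314)
987/(((-14 - 2)*d)) = 987/(((-14 - 2)*(-8*√2))) = 987/((-(-128)*√2)) = 987/((128*√2)) = 987*(√2/256) = 987*√2/256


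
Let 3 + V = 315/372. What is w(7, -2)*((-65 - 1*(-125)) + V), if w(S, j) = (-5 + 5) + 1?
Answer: 7173/124 ≈ 57.847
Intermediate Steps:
w(S, j) = 1 (w(S, j) = 0 + 1 = 1)
V = -267/124 (V = -3 + 315/372 = -3 + 315*(1/372) = -3 + 105/124 = -267/124 ≈ -2.1532)
w(7, -2)*((-65 - 1*(-125)) + V) = 1*((-65 - 1*(-125)) - 267/124) = 1*((-65 + 125) - 267/124) = 1*(60 - 267/124) = 1*(7173/124) = 7173/124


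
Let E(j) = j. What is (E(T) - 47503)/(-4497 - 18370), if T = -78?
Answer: 47581/22867 ≈ 2.0808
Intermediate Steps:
(E(T) - 47503)/(-4497 - 18370) = (-78 - 47503)/(-4497 - 18370) = -47581/(-22867) = -47581*(-1/22867) = 47581/22867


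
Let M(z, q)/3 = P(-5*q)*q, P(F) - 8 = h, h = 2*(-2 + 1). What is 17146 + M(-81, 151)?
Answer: 19864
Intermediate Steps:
h = -2 (h = 2*(-1) = -2)
P(F) = 6 (P(F) = 8 - 2 = 6)
M(z, q) = 18*q (M(z, q) = 3*(6*q) = 18*q)
17146 + M(-81, 151) = 17146 + 18*151 = 17146 + 2718 = 19864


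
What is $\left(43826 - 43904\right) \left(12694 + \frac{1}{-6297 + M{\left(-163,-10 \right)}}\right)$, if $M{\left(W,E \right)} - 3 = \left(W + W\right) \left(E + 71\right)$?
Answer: $- \frac{12960827841}{13090} \approx -9.9013 \cdot 10^{5}$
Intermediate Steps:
$M{\left(W,E \right)} = 3 + 2 W \left(71 + E\right)$ ($M{\left(W,E \right)} = 3 + \left(W + W\right) \left(E + 71\right) = 3 + 2 W \left(71 + E\right)$)
$\left(43826 - 43904\right) \left(12694 + \frac{1}{-6297 + M{\left(-163,-10 \right)}}\right) = \left(43826 - 43904\right) \left(12694 + \frac{1}{-6297 + \left(3 + 142 \left(-163\right) + 2 \left(-10\right) \left(-163\right)\right)}\right) = - 78 \left(12694 + \frac{1}{-6297 + \left(3 - 23146 + 3260\right)}\right) = - 78 \left(12694 + \frac{1}{-6297 - 19883}\right) = - 78 \left(12694 + \frac{1}{-26180}\right) = - 78 \left(12694 - \frac{1}{26180}\right) = \left(-78\right) \frac{332328919}{26180} = - \frac{12960827841}{13090}$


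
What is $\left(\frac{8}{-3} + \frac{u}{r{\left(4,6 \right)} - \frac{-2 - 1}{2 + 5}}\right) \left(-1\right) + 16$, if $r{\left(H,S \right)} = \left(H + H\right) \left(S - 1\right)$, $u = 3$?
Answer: $\frac{15785}{849} \approx 18.592$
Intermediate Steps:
$r{\left(H,S \right)} = 2 H \left(-1 + S\right)$
$\left(\frac{8}{-3} + \frac{u}{r{\left(4,6 \right)} - \frac{-2 - 1}{2 + 5}}\right) \left(-1\right) + 16 = \left(\frac{8}{-3} + \frac{3}{2 \cdot 4 \left(-1 + 6\right) - \frac{-2 - 1}{2 + 5}}\right) \left(-1\right) + 16 = \left(8 \left(- \frac{1}{3}\right) + \frac{3}{2 \cdot 4 \cdot 5 - - \frac{3}{7}}\right) \left(-1\right) + 16 = \left(- \frac{8}{3} + \frac{3}{40 - \left(-3\right) \frac{1}{7}}\right) \left(-1\right) + 16 = \left(- \frac{8}{3} + \frac{3}{40 - - \frac{3}{7}}\right) \left(-1\right) + 16 = \left(- \frac{8}{3} + \frac{3}{40 + \frac{3}{7}}\right) \left(-1\right) + 16 = \left(- \frac{8}{3} + \frac{3}{\frac{283}{7}}\right) \left(-1\right) + 16 = \left(- \frac{8}{3} + 3 \cdot \frac{7}{283}\right) \left(-1\right) + 16 = \left(- \frac{8}{3} + \frac{21}{283}\right) \left(-1\right) + 16 = \left(- \frac{2201}{849}\right) \left(-1\right) + 16 = \frac{2201}{849} + 16 = \frac{15785}{849}$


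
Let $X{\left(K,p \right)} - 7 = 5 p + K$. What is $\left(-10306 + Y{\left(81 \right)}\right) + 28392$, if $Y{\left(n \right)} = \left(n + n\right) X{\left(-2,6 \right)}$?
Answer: $23756$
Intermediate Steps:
$X{\left(K,p \right)} = 7 + K + 5 p$ ($X{\left(K,p \right)} = 7 + \left(5 p + K\right) = 7 + \left(K + 5 p\right) = 7 + K + 5 p$)
$Y{\left(n \right)} = 70 n$ ($Y{\left(n \right)} = \left(n + n\right) \left(7 - 2 + 5 \cdot 6\right) = 2 n \left(7 - 2 + 30\right) = 2 n 35 = 70 n$)
$\left(-10306 + Y{\left(81 \right)}\right) + 28392 = \left(-10306 + 70 \cdot 81\right) + 28392 = \left(-10306 + 5670\right) + 28392 = -4636 + 28392 = 23756$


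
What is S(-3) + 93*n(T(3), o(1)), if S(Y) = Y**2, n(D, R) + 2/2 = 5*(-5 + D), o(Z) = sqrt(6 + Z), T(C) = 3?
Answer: -1014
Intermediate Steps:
n(D, R) = -26 + 5*D (n(D, R) = -1 + 5*(-5 + D) = -1 + (-25 + 5*D) = -26 + 5*D)
S(-3) + 93*n(T(3), o(1)) = (-3)**2 + 93*(-26 + 5*3) = 9 + 93*(-26 + 15) = 9 + 93*(-11) = 9 - 1023 = -1014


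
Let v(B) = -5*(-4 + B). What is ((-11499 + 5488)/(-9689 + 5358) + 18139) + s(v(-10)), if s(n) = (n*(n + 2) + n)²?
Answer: 113170071120/4331 ≈ 2.6130e+7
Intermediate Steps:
v(B) = 20 - 5*B
s(n) = (n + n*(2 + n))² (s(n) = (n*(2 + n) + n)² = (n + n*(2 + n))²)
((-11499 + 5488)/(-9689 + 5358) + 18139) + s(v(-10)) = ((-11499 + 5488)/(-9689 + 5358) + 18139) + (20 - 5*(-10))²*(3 + (20 - 5*(-10)))² = (-6011/(-4331) + 18139) + (20 + 50)²*(3 + (20 + 50))² = (-6011*(-1/4331) + 18139) + 70²*(3 + 70)² = (6011/4331 + 18139) + 4900*73² = 78566020/4331 + 4900*5329 = 78566020/4331 + 26112100 = 113170071120/4331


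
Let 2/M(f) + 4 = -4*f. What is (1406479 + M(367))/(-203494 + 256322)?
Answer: 1035168543/38881408 ≈ 26.624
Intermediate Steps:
M(f) = 2/(-4 - 4*f)
(1406479 + M(367))/(-203494 + 256322) = (1406479 - 1/(2 + 2*367))/(-203494 + 256322) = (1406479 - 1/(2 + 734))/52828 = (1406479 - 1/736)*(1/52828) = (1035168543/736)*(1/52828) = 1035168543/38881408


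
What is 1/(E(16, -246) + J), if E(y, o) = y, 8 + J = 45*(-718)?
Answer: -1/32302 ≈ -3.0958e-5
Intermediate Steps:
J = -32318 (J = -8 + 45*(-718) = -8 - 32310 = -32318)
1/(E(16, -246) + J) = 1/(16 - 32318) = 1/(-32302) = -1/32302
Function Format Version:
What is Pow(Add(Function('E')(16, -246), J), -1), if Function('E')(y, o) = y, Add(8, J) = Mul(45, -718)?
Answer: Rational(-1, 32302) ≈ -3.0958e-5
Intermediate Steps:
J = -32318 (J = Add(-8, Mul(45, -718)) = Add(-8, -32310) = -32318)
Pow(Add(Function('E')(16, -246), J), -1) = Pow(Add(16, -32318), -1) = Pow(-32302, -1) = Rational(-1, 32302)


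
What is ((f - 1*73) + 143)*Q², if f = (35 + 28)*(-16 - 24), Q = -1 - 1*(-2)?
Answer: -2450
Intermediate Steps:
Q = 1 (Q = -1 + 2 = 1)
f = -2520 (f = 63*(-40) = -2520)
((f - 1*73) + 143)*Q² = ((-2520 - 1*73) + 143)*1² = ((-2520 - 73) + 143)*1 = (-2593 + 143)*1 = -2450*1 = -2450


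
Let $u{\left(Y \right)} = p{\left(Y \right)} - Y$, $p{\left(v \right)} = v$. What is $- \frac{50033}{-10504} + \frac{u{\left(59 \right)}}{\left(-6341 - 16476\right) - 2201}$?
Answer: $\frac{50033}{10504} \approx 4.7632$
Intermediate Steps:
$u{\left(Y \right)} = 0$ ($u{\left(Y \right)} = Y - Y = 0$)
$- \frac{50033}{-10504} + \frac{u{\left(59 \right)}}{\left(-6341 - 16476\right) - 2201} = - \frac{50033}{-10504} + \frac{0}{\left(-6341 - 16476\right) - 2201} = \left(-50033\right) \left(- \frac{1}{10504}\right) + \frac{0}{-22817 - 2201} = \frac{50033}{10504} + \frac{0}{-25018} = \frac{50033}{10504} + 0 \left(- \frac{1}{25018}\right) = \frac{50033}{10504} + 0 = \frac{50033}{10504}$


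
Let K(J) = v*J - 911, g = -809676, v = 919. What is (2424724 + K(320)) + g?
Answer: 1908217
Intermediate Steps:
K(J) = -911 + 919*J (K(J) = 919*J - 911 = -911 + 919*J)
(2424724 + K(320)) + g = (2424724 + (-911 + 919*320)) - 809676 = (2424724 + (-911 + 294080)) - 809676 = (2424724 + 293169) - 809676 = 2717893 - 809676 = 1908217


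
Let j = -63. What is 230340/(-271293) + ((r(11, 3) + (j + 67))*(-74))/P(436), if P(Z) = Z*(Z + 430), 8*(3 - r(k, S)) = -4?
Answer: -2640043135/3104052296 ≈ -0.85052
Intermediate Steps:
r(k, S) = 7/2 (r(k, S) = 3 - ⅛*(-4) = 3 + ½ = 7/2)
P(Z) = Z*(430 + Z)
230340/(-271293) + ((r(11, 3) + (j + 67))*(-74))/P(436) = 230340/(-271293) + ((7/2 + (-63 + 67))*(-74))/((436*(430 + 436))) = 230340*(-1/271293) + ((7/2 + 4)*(-74))/((436*866)) = -6980/8221 + ((15/2)*(-74))/377576 = -6980/8221 - 555*1/377576 = -6980/8221 - 555/377576 = -2640043135/3104052296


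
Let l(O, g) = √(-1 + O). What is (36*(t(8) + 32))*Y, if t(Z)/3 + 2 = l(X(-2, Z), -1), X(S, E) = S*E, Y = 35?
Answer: 32760 + 3780*I*√17 ≈ 32760.0 + 15585.0*I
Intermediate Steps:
X(S, E) = E*S
t(Z) = -6 + 3*√(-1 - 2*Z) (t(Z) = -6 + 3*√(-1 + Z*(-2)) = -6 + 3*√(-1 - 2*Z))
(36*(t(8) + 32))*Y = (36*((-6 + 3*√(-1 - 2*8)) + 32))*35 = (36*((-6 + 3*√(-1 - 16)) + 32))*35 = (36*((-6 + 3*√(-17)) + 32))*35 = (36*((-6 + 3*(I*√17)) + 32))*35 = (36*((-6 + 3*I*√17) + 32))*35 = (36*(26 + 3*I*√17))*35 = (936 + 108*I*√17)*35 = 32760 + 3780*I*√17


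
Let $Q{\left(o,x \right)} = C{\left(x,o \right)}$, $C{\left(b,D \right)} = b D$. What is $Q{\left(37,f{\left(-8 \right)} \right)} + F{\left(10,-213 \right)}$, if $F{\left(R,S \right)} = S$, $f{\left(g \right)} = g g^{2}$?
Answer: $-19157$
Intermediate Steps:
$C{\left(b,D \right)} = D b$
$f{\left(g \right)} = g^{3}$
$Q{\left(o,x \right)} = o x$
$Q{\left(37,f{\left(-8 \right)} \right)} + F{\left(10,-213 \right)} = 37 \left(-8\right)^{3} - 213 = 37 \left(-512\right) - 213 = -18944 - 213 = -19157$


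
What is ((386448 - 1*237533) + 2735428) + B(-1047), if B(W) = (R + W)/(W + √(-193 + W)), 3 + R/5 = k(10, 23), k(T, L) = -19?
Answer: 3165420552386/1097449 + 2314*I*√310/1097449 ≈ 2.8843e+6 + 0.037124*I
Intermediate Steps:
R = -110 (R = -15 + 5*(-19) = -15 - 95 = -110)
B(W) = (-110 + W)/(W + √(-193 + W))
((386448 - 1*237533) + 2735428) + B(-1047) = ((386448 - 1*237533) + 2735428) + (-110 - 1047)/(-1047 + √(-193 - 1047)) = ((386448 - 237533) + 2735428) - 1157/(-1047 + √(-1240)) = (148915 + 2735428) - 1157/(-1047 + 2*I*√310) = 2884343 - 1157/(-1047 + 2*I*√310)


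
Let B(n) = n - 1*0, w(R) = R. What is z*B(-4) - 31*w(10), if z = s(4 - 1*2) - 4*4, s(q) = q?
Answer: -254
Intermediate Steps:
z = -14 (z = (4 - 1*2) - 4*4 = (4 - 2) - 16 = 2 - 16 = -14)
B(n) = n (B(n) = n + 0 = n)
z*B(-4) - 31*w(10) = -14*(-4) - 31*10 = 56 - 310 = -254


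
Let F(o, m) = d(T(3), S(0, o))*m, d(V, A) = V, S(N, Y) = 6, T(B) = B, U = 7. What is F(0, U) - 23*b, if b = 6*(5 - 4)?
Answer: -117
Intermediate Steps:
b = 6 (b = 6*1 = 6)
F(o, m) = 3*m
F(0, U) - 23*b = 3*7 - 23*6 = 21 - 138 = -117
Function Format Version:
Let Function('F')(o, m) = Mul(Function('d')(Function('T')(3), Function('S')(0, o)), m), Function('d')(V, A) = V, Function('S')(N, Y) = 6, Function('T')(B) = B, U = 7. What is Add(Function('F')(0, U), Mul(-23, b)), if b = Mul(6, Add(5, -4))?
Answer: -117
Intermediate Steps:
b = 6 (b = Mul(6, 1) = 6)
Function('F')(o, m) = Mul(3, m)
Add(Function('F')(0, U), Mul(-23, b)) = Add(Mul(3, 7), Mul(-23, 6)) = Add(21, -138) = -117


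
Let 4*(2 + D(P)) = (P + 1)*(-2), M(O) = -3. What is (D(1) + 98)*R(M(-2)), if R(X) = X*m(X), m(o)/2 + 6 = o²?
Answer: -1710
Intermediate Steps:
m(o) = -12 + 2*o²
D(P) = -5/2 - P/2 (D(P) = -2 + ((P + 1)*(-2))/4 = -2 + ((1 + P)*(-2))/4 = -2 + (-2 - 2*P)/4 = -2 + (-½ - P/2) = -5/2 - P/2)
R(X) = X*(-12 + 2*X²)
(D(1) + 98)*R(M(-2)) = ((-5/2 - ½*1) + 98)*(2*(-3)*(-6 + (-3)²)) = ((-5/2 - ½) + 98)*(2*(-3)*(-6 + 9)) = (-3 + 98)*(2*(-3)*3) = 95*(-18) = -1710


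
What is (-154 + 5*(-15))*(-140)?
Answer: 32060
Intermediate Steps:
(-154 + 5*(-15))*(-140) = (-154 - 75)*(-140) = -229*(-140) = 32060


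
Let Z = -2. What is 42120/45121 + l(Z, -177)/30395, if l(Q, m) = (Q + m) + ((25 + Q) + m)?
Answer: 1265212107/1371452795 ≈ 0.92253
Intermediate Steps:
l(Q, m) = 25 + 2*Q + 2*m (l(Q, m) = (Q + m) + (25 + Q + m) = 25 + 2*Q + 2*m)
42120/45121 + l(Z, -177)/30395 = 42120/45121 + (25 + 2*(-2) + 2*(-177))/30395 = 42120*(1/45121) + (25 - 4 - 354)*(1/30395) = 42120/45121 - 333*1/30395 = 42120/45121 - 333/30395 = 1265212107/1371452795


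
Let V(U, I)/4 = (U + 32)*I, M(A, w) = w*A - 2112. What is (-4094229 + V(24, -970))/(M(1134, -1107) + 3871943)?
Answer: -4311509/2614493 ≈ -1.6491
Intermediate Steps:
M(A, w) = -2112 + A*w (M(A, w) = A*w - 2112 = -2112 + A*w)
V(U, I) = 4*I*(32 + U) (V(U, I) = 4*((U + 32)*I) = 4*((32 + U)*I) = 4*(I*(32 + U)) = 4*I*(32 + U))
(-4094229 + V(24, -970))/(M(1134, -1107) + 3871943) = (-4094229 + 4*(-970)*(32 + 24))/((-2112 + 1134*(-1107)) + 3871943) = (-4094229 + 4*(-970)*56)/((-2112 - 1255338) + 3871943) = (-4094229 - 217280)/(-1257450 + 3871943) = -4311509/2614493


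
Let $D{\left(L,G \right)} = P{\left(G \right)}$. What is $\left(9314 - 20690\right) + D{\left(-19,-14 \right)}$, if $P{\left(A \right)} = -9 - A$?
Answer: $-11371$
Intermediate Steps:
$D{\left(L,G \right)} = -9 - G$
$\left(9314 - 20690\right) + D{\left(-19,-14 \right)} = \left(9314 - 20690\right) - -5 = -11376 + \left(-9 + 14\right) = -11376 + 5 = -11371$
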